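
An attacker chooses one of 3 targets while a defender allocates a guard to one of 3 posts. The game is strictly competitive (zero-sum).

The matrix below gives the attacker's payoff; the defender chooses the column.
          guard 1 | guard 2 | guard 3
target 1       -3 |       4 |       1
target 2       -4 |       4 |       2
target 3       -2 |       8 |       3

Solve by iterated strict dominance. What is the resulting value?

-2

Row target 1 is strictly dominated by row target 3 (-2>-3, 8>4, 3>1); eliminate target 1.
Column guard 2 is strictly dominated by guard 1 for the defender (-4<4, -2<8); eliminate guard 2.
Column guard 3 is strictly dominated by guard 1 for the defender (-4<2, -2<3); eliminate guard 3.
Row target 2 is strictly dominated by row target 3 (-2>-4); eliminate target 2.
Only (target 3, guard 1) remains, with payoff -2.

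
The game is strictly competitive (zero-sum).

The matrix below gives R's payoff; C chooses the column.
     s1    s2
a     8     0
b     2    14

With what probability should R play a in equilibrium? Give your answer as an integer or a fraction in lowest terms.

Row minima are 0 and 2, so R's maximin is 2; column maxima are 8 and 14, so C's minimax is 8. These differ, so the equilibrium is in mixed strategies.
Let R play a with probability p. C is indifferent when 8p + 2(1−p) = 14(1−p), giving p = 3/5.

3/5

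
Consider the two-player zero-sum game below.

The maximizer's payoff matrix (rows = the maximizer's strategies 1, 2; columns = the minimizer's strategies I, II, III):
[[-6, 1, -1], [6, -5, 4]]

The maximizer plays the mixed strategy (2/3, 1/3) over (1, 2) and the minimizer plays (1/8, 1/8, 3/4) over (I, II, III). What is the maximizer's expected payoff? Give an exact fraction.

1/8

Against (1/8, 1/8, 3/4), each row's expected payoff is 1: -11/8; 2: 25/8.
Taking the (2/3, 1/3)-weighted average: (2/3)·(-11/8) + (1/3)·(25/8) = 1/8.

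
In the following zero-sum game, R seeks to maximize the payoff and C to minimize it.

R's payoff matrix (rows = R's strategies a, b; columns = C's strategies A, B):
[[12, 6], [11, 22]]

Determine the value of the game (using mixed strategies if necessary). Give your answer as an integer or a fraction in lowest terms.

198/17

Row minima are 6 and 11, so R's maximin is 11; column maxima are 12 and 22, so C's minimax is 12. These differ, so the equilibrium is in mixed strategies.
Let R play a with probability p. C is indifferent when 12p + 11(1−p) = 6p + 22(1−p), giving p = 11/17.
Let C play A with probability q. R is indifferent when 12q + 6(1−q) = 11q + 22(1−q), giving q = 16/17.
The value is 12·(16/17) + (6)·(1/17) = 198/17.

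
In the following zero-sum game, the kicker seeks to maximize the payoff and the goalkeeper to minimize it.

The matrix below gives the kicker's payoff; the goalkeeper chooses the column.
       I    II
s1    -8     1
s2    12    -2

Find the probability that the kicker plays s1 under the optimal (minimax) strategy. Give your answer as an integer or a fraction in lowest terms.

Row minima are -8 and -2, so the kicker's maximin is -2; column maxima are 12 and 1, so the goalkeeper's minimax is 1. These differ, so the equilibrium is in mixed strategies.
Let the kicker play s1 with probability p. The goalkeeper is indifferent when −8p + 12(1−p) = p − 2(1−p), giving p = 14/23.

14/23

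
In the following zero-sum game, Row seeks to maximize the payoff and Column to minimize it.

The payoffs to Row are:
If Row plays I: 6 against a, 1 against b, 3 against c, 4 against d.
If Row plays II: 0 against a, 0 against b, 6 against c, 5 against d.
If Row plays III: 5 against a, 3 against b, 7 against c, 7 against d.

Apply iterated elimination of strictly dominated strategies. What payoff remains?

Row II is strictly dominated by row III (5>0, 3>0, 7>6, 7>5); eliminate II.
Column d is strictly dominated by b for Column (1<4, 3<7); eliminate d.
Column a is strictly dominated by b for Column (1<6, 3<5); eliminate a.
Row I is strictly dominated by row III (3>1, 7>3); eliminate I.
Column c is strictly dominated by b for Column (3<7); eliminate c.
Only (III, b) remains, with payoff 3.

3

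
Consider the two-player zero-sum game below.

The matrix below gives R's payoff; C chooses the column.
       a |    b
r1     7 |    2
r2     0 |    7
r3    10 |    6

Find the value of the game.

70/11

Row r1 is strictly dominated by row r3, so R never plays it.
The remaining 2×2 game on (r2, r3) × (a, b) has no saddle point. Let R play r2 with probability p; indifference gives 10(1−p) = 7p + 6(1−p), so p = 4/11.
Similarly C's optimal q on a is 1/11, and the value is 0·(1/11) + (7)·(10/11) = 70/11.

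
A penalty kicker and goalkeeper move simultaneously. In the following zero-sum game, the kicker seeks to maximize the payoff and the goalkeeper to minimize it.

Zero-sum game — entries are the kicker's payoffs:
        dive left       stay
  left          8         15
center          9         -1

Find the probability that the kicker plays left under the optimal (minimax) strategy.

10/17

Row minima are 8 and -1, so the kicker's maximin is 8; column maxima are 9 and 15, so the goalkeeper's minimax is 9. These differ, so the equilibrium is in mixed strategies.
Let the kicker play left with probability p. The goalkeeper is indifferent when 8p + 9(1−p) = 15p − (1−p), giving p = 10/17.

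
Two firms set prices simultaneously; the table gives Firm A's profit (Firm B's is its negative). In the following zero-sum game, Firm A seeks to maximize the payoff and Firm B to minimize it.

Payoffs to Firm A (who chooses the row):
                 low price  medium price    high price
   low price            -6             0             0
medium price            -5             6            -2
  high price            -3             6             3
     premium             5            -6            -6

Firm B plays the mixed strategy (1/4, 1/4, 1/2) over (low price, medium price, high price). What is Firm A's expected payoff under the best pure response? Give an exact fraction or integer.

low price: (-6)·(1/4) + (0)·(1/4) + (0)·(1/2) = -3/2.
medium price: (-5)·(1/4) + (6)·(1/4) + (-2)·(1/2) = -3/4.
high price: (-3)·(1/4) + (6)·(1/4) + (3)·(1/2) = 9/4.
premium: (5)·(1/4) + (-6)·(1/4) + (-6)·(1/2) = -13/4.
The best pure response is high price with expected payoff 9/4.

9/4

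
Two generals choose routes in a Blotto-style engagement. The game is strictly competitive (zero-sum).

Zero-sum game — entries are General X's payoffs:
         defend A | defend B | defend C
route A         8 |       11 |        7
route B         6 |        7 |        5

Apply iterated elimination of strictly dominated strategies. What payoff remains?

7

Row route B is strictly dominated by row route A (8>6, 11>7, 7>5); eliminate route B.
Column defend B is strictly dominated by defend A for General Y (8<11); eliminate defend B.
Column defend A is strictly dominated by defend C for General Y (7<8); eliminate defend A.
Only (route A, defend C) remains, with payoff 7.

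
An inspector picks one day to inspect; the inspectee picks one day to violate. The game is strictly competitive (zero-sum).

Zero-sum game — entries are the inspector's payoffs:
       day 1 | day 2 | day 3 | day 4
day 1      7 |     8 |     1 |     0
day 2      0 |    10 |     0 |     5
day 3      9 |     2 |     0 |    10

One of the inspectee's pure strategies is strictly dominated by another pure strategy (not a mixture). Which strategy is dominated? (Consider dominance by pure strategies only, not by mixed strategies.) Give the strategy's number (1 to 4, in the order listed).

2

The inspectee prefers columns that give the inspector less. Compare day 2 with day 3: 1 < 8, 0 < 10, 0 < 2.
So day 3 strictly dominates day 2 for the inspectee; day 2 is strictly dominated.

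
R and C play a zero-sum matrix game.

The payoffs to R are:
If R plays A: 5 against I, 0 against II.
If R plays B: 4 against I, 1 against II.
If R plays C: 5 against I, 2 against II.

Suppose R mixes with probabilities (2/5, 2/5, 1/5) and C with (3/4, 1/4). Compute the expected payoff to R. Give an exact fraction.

Against (3/4, 1/4), each row's expected payoff is A: 15/4; B: 13/4; C: 17/4.
Taking the (2/5, 2/5, 1/5)-weighted average: (2/5)·(15/4) + (2/5)·(13/4) + (1/5)·(17/4) = 73/20.

73/20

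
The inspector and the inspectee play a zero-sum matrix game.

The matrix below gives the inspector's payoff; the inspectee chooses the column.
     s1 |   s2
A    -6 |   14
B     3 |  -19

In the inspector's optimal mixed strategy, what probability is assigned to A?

Row minima are -6 and -19, so the inspector's maximin is -6; column maxima are 3 and 14, so the inspectee's minimax is 3. These differ, so the equilibrium is in mixed strategies.
Let the inspector play A with probability p. The inspectee is indifferent when −6p + 3(1−p) = 14p − 19(1−p), giving p = 11/21.

11/21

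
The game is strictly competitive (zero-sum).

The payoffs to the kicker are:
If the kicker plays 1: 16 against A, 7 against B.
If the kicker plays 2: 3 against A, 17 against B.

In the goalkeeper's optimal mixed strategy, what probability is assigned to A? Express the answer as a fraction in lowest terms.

10/23

Row minima are 7 and 3, so the kicker's maximin is 7; column maxima are 16 and 17, so the goalkeeper's minimax is 16. These differ, so the equilibrium is in mixed strategies.
Let the goalkeeper play A with probability q. The kicker is indifferent when 16q + 7(1−q) = 3q + 17(1−q), giving q = 10/23.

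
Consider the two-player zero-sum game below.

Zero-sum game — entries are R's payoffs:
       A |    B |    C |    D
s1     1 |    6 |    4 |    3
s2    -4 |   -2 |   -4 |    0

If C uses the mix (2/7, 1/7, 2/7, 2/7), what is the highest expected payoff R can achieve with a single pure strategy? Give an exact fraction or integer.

s1: (1)·(2/7) + (6)·(1/7) + (4)·(2/7) + (3)·(2/7) = 22/7.
s2: (-4)·(2/7) + (-2)·(1/7) + (-4)·(2/7) + (0)·(2/7) = -18/7.
The best pure response is s1 with expected payoff 22/7.

22/7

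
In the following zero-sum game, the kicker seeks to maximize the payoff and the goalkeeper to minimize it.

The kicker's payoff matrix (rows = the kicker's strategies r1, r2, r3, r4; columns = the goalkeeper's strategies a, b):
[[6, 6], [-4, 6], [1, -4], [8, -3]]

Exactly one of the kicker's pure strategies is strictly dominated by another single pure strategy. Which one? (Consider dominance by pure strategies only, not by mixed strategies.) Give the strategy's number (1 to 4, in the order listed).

Compare r3 with r1: 6 > 1, 6 > -4.
So r1 strictly dominates r3 for the kicker; r3 is strictly dominated.

3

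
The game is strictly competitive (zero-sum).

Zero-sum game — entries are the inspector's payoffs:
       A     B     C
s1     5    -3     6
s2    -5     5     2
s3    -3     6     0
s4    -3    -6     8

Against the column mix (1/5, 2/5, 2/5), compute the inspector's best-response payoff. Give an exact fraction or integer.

11/5

s1: (5)·(1/5) + (-3)·(2/5) + (6)·(2/5) = 11/5.
s2: (-5)·(1/5) + (5)·(2/5) + (2)·(2/5) = 9/5.
s3: (-3)·(1/5) + (6)·(2/5) + (0)·(2/5) = 9/5.
s4: (-3)·(1/5) + (-6)·(2/5) + (8)·(2/5) = 1/5.
The best pure response is s1 with expected payoff 11/5.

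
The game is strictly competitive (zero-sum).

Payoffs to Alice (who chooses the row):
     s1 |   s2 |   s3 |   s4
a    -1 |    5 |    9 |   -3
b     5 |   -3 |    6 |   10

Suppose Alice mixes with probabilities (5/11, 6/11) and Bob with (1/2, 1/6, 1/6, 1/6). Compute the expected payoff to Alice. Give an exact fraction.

Against (1/2, 1/6, 1/6, 1/6), each row's expected payoff is a: 4/3; b: 14/3.
Taking the (5/11, 6/11)-weighted average: (5/11)·(4/3) + (6/11)·(14/3) = 104/33.

104/33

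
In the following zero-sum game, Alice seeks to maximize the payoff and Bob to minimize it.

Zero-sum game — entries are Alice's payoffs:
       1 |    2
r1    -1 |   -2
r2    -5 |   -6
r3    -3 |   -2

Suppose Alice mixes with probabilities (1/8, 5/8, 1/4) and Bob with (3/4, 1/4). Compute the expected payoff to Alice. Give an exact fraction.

Against (3/4, 1/4), each row's expected payoff is r1: -5/4; r2: -21/4; r3: -11/4.
Taking the (1/8, 5/8, 1/4)-weighted average: (1/8)·(-5/4) + (5/8)·(-21/4) + (1/4)·(-11/4) = -33/8.

-33/8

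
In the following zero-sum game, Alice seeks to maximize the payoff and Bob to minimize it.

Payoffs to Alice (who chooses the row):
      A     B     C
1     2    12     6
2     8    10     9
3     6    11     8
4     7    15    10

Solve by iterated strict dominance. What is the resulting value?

8

Row 3 is strictly dominated by row 4 (7>6, 15>11, 10>8); eliminate 3.
Row 1 is strictly dominated by row 4 (7>2, 15>12, 10>6); eliminate 1.
Column B is strictly dominated by A for Bob (8<10, 7<15); eliminate B.
Column C is strictly dominated by A for Bob (8<9, 7<10); eliminate C.
Row 4 is strictly dominated by row 2 (8>7); eliminate 4.
Only (2, A) remains, with payoff 8.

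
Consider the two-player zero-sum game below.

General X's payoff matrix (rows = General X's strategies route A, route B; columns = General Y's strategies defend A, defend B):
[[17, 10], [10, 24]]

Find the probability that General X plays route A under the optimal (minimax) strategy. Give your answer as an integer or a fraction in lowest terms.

Row minima are 10 and 10, so General X's maximin is 10; column maxima are 17 and 24, so General Y's minimax is 17. These differ, so the equilibrium is in mixed strategies.
Let General X play route A with probability p. General Y is indifferent when 17p + 10(1−p) = 10p + 24(1−p), giving p = 2/3.

2/3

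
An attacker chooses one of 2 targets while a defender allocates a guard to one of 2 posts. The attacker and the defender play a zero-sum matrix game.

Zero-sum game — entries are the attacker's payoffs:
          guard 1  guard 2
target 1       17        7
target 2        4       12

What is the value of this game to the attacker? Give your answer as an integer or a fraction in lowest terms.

88/9

Row minima are 7 and 4, so the attacker's maximin is 7; column maxima are 17 and 12, so the defender's minimax is 12. These differ, so the equilibrium is in mixed strategies.
Let the attacker play target 1 with probability p. The defender is indifferent when 17p + 4(1−p) = 7p + 12(1−p), giving p = 4/9.
Let the defender play guard 1 with probability q. The attacker is indifferent when 17q + 7(1−q) = 4q + 12(1−q), giving q = 5/18.
The value is 17·(5/18) + (7)·(13/18) = 88/9.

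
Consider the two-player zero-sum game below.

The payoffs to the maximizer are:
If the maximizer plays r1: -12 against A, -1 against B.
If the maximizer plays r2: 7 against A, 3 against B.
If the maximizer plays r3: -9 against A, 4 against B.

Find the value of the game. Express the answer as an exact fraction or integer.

55/17

Row r1 is strictly dominated by row r3, so the maximizer never plays it.
The remaining 2×2 game on (r2, r3) × (A, B) has no saddle point. Let the maximizer play r2 with probability p; indifference gives 7p − 9(1−p) = 3p + 4(1−p), so p = 13/17.
Similarly the minimizer's optimal q on A is 1/17, and the value is 7·(1/17) + (3)·(16/17) = 55/17.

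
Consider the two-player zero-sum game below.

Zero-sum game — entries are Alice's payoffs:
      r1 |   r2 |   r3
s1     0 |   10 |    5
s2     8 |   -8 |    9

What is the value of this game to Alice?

40/13

Column r3 is strictly dominated by r1 for Bob (it gives Alice more in every row).
The remaining 2×2 game on (s1, s2) × (r1, r2) has no saddle point. Let Alice play s1 with probability p; indifference gives 8(1−p) = 10p − 8(1−p), so p = 8/13.
Similarly Bob's optimal q on r1 is 9/13, and the value is 0·(9/13) + (10)·(4/13) = 40/13.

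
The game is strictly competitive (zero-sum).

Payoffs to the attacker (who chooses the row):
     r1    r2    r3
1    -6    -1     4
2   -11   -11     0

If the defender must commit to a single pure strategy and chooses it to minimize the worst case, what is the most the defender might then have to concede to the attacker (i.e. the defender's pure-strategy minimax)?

-6

The worst case (largest entry) in each column is r1: -6, r2: -1, r3: 4.
The best (smallest) of these is -6.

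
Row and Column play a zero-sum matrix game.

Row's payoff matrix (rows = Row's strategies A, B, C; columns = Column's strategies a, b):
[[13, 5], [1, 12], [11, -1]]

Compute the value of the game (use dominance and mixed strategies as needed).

151/19

Row C is strictly dominated by row A, so Row never plays it.
The remaining 2×2 game on (A, B) × (a, b) has no saddle point. Let Row play A with probability p; indifference gives 13p + (1−p) = 5p + 12(1−p), so p = 11/19.
Similarly Column's optimal q on a is 7/19, and the value is 13·(7/19) + (5)·(12/19) = 151/19.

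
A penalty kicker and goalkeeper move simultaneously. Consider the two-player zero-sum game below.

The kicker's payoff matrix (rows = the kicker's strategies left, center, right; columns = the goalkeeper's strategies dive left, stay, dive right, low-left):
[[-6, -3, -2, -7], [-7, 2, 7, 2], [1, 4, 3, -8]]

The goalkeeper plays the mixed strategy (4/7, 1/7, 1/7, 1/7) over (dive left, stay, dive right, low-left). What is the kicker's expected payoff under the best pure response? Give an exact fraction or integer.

3/7

left: (-6)·(4/7) + (-3)·(1/7) + (-2)·(1/7) + (-7)·(1/7) = -36/7.
center: (-7)·(4/7) + (2)·(1/7) + (7)·(1/7) + (2)·(1/7) = -17/7.
right: (1)·(4/7) + (4)·(1/7) + (3)·(1/7) + (-8)·(1/7) = 3/7.
The best pure response is right with expected payoff 3/7.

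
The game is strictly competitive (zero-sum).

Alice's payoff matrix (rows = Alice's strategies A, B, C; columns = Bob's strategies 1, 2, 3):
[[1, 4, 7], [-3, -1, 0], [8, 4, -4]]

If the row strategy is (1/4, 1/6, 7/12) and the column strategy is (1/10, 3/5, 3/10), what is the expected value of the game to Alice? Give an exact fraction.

13/6

Against (1/10, 3/5, 3/10), each row's expected payoff is A: 23/5; B: -9/10; C: 2.
Taking the (1/4, 1/6, 7/12)-weighted average: (1/4)·(23/5) + (1/6)·(-9/10) + (7/12)·(2) = 13/6.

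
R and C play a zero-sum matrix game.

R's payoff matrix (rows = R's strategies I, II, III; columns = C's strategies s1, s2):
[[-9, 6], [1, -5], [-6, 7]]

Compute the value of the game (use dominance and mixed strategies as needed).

Row I is strictly dominated by row III, so R never plays it.
The remaining 2×2 game on (II, III) × (s1, s2) has no saddle point. Let R play II with probability p; indifference gives p − 6(1−p) = −5p + 7(1−p), so p = 13/19.
Similarly C's optimal q on s1 is 12/19, and the value is 1·(12/19) + (-5)·(7/19) = -23/19.

-23/19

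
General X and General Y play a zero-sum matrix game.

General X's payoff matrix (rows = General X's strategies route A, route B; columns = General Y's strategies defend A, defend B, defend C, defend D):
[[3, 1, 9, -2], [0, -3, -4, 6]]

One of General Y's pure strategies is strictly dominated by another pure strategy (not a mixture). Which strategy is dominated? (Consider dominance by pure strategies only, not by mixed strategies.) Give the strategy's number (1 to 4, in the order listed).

General Y prefers columns that give General X less. Compare defend A with defend B: 1 < 3, -3 < 0.
So defend B strictly dominates defend A for General Y; defend A is strictly dominated.

1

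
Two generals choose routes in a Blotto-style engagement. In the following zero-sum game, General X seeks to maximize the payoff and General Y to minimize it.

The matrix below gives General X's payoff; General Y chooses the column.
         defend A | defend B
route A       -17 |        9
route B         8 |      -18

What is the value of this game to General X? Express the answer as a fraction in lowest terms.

-9/2

Row minima are -17 and -18, so General X's maximin is -17; column maxima are 8 and 9, so General Y's minimax is 8. These differ, so the equilibrium is in mixed strategies.
Let General X play route A with probability p. General Y is indifferent when −17p + 8(1−p) = 9p − 18(1−p), giving p = 1/2.
Let General Y play defend A with probability q. General X is indifferent when −17q + 9(1−q) = 8q − 18(1−q), giving q = 27/52.
The value is -17·(27/52) + (9)·(25/52) = -9/2.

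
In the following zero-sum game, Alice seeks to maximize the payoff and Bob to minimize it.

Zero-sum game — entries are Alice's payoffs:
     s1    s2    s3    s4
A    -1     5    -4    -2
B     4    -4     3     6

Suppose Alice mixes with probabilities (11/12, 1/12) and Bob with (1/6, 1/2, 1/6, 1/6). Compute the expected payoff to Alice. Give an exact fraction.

Against (1/6, 1/2, 1/6, 1/6), each row's expected payoff is A: 4/3; B: 1/6.
Taking the (11/12, 1/12)-weighted average: (11/12)·(4/3) + (1/12)·(1/6) = 89/72.

89/72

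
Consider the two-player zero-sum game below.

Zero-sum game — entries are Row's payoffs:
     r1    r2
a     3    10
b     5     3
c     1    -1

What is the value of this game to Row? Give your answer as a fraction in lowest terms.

Row c is strictly dominated by row b, so Row never plays it.
The remaining 2×2 game on (a, b) × (r1, r2) has no saddle point. Let Row play a with probability p; indifference gives 3p + 5(1−p) = 10p + 3(1−p), so p = 2/9.
Similarly Column's optimal q on r1 is 7/9, and the value is 3·(7/9) + (10)·(2/9) = 41/9.

41/9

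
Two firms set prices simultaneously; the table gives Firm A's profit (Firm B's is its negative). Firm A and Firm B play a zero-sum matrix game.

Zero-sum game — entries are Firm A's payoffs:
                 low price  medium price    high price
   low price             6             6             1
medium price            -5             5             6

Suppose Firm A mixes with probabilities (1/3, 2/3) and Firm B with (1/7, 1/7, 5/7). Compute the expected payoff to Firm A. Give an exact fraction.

11/3

Against (1/7, 1/7, 5/7), each row's expected payoff is low price: 17/7; medium price: 30/7.
Taking the (1/3, 2/3)-weighted average: (1/3)·(17/7) + (2/3)·(30/7) = 11/3.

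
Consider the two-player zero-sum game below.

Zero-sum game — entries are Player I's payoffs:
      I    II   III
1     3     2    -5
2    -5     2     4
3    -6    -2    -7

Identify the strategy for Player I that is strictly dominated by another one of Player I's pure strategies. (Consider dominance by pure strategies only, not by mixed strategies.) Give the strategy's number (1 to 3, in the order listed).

Compare 3 with 1: 3 > -6, 2 > -2, -5 > -7.
So 1 strictly dominates 3 for Player I; 3 is strictly dominated.

3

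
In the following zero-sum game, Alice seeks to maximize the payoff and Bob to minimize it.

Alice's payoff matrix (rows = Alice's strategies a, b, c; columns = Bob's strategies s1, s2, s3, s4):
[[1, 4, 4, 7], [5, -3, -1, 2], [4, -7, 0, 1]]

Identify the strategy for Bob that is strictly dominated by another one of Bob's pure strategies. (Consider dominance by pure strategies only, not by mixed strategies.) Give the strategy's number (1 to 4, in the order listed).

Bob prefers columns that give Alice less. Compare s4 with s2: 4 < 7, -3 < 2, -7 < 1.
So s2 strictly dominates s4 for Bob; s4 is strictly dominated.

4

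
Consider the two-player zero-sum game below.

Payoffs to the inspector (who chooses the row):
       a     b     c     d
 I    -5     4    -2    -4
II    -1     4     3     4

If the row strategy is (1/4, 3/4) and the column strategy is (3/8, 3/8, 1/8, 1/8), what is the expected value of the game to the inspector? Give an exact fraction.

Against (3/8, 3/8, 1/8, 1/8), each row's expected payoff is I: -9/8; II: 2.
Taking the (1/4, 3/4)-weighted average: (1/4)·(-9/8) + (3/4)·(2) = 39/32.

39/32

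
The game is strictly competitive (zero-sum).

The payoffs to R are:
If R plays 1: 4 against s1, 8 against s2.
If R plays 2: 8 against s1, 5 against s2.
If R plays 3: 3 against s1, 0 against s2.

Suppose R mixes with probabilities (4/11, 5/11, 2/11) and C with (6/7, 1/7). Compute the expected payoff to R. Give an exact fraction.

39/7

Against (6/7, 1/7), each row's expected payoff is 1: 32/7; 2: 53/7; 3: 18/7.
Taking the (4/11, 5/11, 2/11)-weighted average: (4/11)·(32/7) + (5/11)·(53/7) + (2/11)·(18/7) = 39/7.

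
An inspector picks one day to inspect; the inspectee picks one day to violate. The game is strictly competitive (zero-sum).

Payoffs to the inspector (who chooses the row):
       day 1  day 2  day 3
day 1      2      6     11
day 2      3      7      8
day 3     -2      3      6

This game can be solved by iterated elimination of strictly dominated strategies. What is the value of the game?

Row day 3 is strictly dominated by row day 1 (2>-2, 6>3, 11>6); eliminate day 3.
Column day 2 is strictly dominated by day 1 for the inspectee (2<6, 3<7); eliminate day 2.
Column day 3 is strictly dominated by day 1 for the inspectee (2<11, 3<8); eliminate day 3.
Row day 1 is strictly dominated by row day 2 (3>2); eliminate day 1.
Only (day 2, day 1) remains, with payoff 3.

3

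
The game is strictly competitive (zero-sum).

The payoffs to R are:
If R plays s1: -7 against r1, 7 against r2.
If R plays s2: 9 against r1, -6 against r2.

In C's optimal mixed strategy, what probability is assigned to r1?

13/29

Row minima are -7 and -6, so R's maximin is -6; column maxima are 9 and 7, so C's minimax is 7. These differ, so the equilibrium is in mixed strategies.
Let C play r1 with probability q. R is indifferent when −7q + 7(1−q) = 9q − 6(1−q), giving q = 13/29.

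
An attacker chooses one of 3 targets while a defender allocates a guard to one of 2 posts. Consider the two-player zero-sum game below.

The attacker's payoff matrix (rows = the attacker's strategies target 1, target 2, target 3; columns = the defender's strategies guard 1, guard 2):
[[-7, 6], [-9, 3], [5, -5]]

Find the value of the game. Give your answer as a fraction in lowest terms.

Row target 2 is strictly dominated by row target 1, so the attacker never plays it.
The remaining 2×2 game on (target 1, target 3) × (guard 1, guard 2) has no saddle point. Let the attacker play target 1 with probability p; indifference gives −7p + 5(1−p) = 6p − 5(1−p), so p = 10/23.
Similarly the defender's optimal q on guard 1 is 11/23, and the value is -7·(11/23) + (6)·(12/23) = -5/23.

-5/23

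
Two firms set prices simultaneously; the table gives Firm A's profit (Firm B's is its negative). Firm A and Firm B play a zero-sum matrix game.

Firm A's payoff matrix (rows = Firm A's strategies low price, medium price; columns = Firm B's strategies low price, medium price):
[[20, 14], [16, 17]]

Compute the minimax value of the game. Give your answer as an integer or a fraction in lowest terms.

Row minima are 14 and 16, so Firm A's maximin is 16; column maxima are 20 and 17, so Firm B's minimax is 17. These differ, so the equilibrium is in mixed strategies.
Let Firm A play low price with probability p. Firm B is indifferent when 20p + 16(1−p) = 14p + 17(1−p), giving p = 1/7.
Let Firm B play low price with probability q. Firm A is indifferent when 20q + 14(1−q) = 16q + 17(1−q), giving q = 3/7.
The value is 20·(3/7) + (14)·(4/7) = 116/7.

116/7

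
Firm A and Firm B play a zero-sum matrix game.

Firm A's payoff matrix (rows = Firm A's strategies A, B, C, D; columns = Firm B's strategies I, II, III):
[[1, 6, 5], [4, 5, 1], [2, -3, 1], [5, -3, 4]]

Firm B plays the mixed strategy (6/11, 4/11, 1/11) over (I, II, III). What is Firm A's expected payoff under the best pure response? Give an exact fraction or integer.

A: (1)·(6/11) + (6)·(4/11) + (5)·(1/11) = 35/11.
B: (4)·(6/11) + (5)·(4/11) + (1)·(1/11) = 45/11.
C: (2)·(6/11) + (-3)·(4/11) + (1)·(1/11) = 1/11.
D: (5)·(6/11) + (-3)·(4/11) + (4)·(1/11) = 2.
The best pure response is B with expected payoff 45/11.

45/11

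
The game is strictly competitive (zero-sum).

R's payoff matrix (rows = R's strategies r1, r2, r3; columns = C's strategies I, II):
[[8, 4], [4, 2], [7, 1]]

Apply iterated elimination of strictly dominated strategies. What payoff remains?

4

Column I is strictly dominated by II for C (4<8, 2<4, 1<7); eliminate I.
Row r2 is strictly dominated by row r1 (4>2); eliminate r2.
Row r3 is strictly dominated by row r1 (4>1); eliminate r3.
Only (r1, II) remains, with payoff 4.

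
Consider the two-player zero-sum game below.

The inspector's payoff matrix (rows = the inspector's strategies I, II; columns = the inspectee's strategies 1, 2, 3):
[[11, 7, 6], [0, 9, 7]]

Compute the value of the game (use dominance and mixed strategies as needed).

Column 2 is strictly dominated by 3 for the inspectee (it gives the inspector more in every row).
The remaining 2×2 game on (I, II) × (1, 3) has no saddle point. Let the inspector play I with probability p; indifference gives 11p = 6p + 7(1−p), so p = 7/12.
Similarly the inspectee's optimal q on 1 is 1/12, and the value is 11·(1/12) + (6)·(11/12) = 77/12.

77/12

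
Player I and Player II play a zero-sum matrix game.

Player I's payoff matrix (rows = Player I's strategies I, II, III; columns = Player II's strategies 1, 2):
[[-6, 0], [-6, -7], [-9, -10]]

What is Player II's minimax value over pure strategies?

-6

The worst case (largest entry) in each column is 1: -6, 2: 0.
The best (smallest) of these is -6.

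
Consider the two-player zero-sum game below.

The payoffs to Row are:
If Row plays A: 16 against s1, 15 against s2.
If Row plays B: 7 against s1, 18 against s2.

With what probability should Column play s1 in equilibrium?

1/4

Row minima are 15 and 7, so Row's maximin is 15; column maxima are 16 and 18, so Column's minimax is 16. These differ, so the equilibrium is in mixed strategies.
Let Column play s1 with probability q. Row is indifferent when 16q + 15(1−q) = 7q + 18(1−q), giving q = 1/4.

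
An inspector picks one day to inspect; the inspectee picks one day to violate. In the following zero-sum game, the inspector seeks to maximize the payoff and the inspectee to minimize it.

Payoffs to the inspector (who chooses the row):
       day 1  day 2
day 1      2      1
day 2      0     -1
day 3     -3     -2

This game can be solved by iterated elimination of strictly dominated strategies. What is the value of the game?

Row day 3 is strictly dominated by row day 1 (2>-3, 1>-2); eliminate day 3.
Row day 2 is strictly dominated by row day 1 (2>0, 1>-1); eliminate day 2.
Column day 1 is strictly dominated by day 2 for the inspectee (1<2); eliminate day 1.
Only (day 1, day 2) remains, with payoff 1.

1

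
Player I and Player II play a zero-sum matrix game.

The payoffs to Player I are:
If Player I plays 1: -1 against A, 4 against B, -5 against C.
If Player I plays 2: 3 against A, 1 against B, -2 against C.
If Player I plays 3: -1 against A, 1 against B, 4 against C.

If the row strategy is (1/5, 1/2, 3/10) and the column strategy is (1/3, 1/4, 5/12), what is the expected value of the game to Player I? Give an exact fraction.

Against (1/3, 1/4, 5/12), each row's expected payoff is 1: -17/12; 2: 5/12; 3: 19/12.
Taking the (1/5, 1/2, 3/10)-weighted average: (1/5)·(-17/12) + (1/2)·(5/12) + (3/10)·(19/12) = 2/5.

2/5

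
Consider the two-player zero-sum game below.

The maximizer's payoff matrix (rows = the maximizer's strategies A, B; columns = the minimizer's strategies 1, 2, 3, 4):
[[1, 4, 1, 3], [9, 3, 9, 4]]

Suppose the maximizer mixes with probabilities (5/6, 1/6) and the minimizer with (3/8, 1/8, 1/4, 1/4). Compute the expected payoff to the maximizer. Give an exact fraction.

Against (3/8, 1/8, 1/4, 1/4), each row's expected payoff is A: 15/8; B: 7.
Taking the (5/6, 1/6)-weighted average: (5/6)·(15/8) + (1/6)·(7) = 131/48.

131/48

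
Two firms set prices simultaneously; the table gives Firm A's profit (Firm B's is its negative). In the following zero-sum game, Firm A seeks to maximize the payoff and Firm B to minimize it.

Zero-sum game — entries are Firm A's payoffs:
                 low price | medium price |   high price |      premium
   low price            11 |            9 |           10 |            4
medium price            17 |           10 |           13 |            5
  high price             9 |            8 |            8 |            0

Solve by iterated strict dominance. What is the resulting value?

5

Row high price is strictly dominated by row low price (11>9, 9>8, 10>8, 4>0); eliminate high price.
Column medium price is strictly dominated by premium for Firm B (4<9, 5<10); eliminate medium price.
Row low price is strictly dominated by row medium price (17>11, 13>10, 5>4); eliminate low price.
Column high price is strictly dominated by premium for Firm B (5<13); eliminate high price.
Column low price is strictly dominated by premium for Firm B (5<17); eliminate low price.
Only (medium price, premium) remains, with payoff 5.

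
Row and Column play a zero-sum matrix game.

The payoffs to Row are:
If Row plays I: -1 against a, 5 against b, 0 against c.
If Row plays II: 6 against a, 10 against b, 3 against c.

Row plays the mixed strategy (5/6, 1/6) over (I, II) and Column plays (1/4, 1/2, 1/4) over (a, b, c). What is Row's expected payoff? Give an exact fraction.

37/12

Against (1/4, 1/2, 1/4), each row's expected payoff is I: 9/4; II: 29/4.
Taking the (5/6, 1/6)-weighted average: (5/6)·(9/4) + (1/6)·(29/4) = 37/12.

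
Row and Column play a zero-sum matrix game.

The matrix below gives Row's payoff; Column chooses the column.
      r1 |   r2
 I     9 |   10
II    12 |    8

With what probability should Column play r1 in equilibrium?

Row minima are 9 and 8, so Row's maximin is 9; column maxima are 12 and 10, so Column's minimax is 10. These differ, so the equilibrium is in mixed strategies.
Let Column play r1 with probability q. Row is indifferent when 9q + 10(1−q) = 12q + 8(1−q), giving q = 2/5.

2/5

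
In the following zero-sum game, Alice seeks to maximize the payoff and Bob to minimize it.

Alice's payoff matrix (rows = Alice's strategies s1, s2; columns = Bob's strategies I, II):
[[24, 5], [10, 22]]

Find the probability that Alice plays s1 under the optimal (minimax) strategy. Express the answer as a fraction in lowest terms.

12/31

Row minima are 5 and 10, so Alice's maximin is 10; column maxima are 24 and 22, so Bob's minimax is 22. These differ, so the equilibrium is in mixed strategies.
Let Alice play s1 with probability p. Bob is indifferent when 24p + 10(1−p) = 5p + 22(1−p), giving p = 12/31.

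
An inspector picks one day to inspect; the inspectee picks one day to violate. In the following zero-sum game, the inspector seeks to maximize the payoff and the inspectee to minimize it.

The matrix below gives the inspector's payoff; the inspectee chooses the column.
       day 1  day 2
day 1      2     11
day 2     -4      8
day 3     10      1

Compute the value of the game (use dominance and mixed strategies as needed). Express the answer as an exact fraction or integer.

6

Row day 2 is strictly dominated by row day 1, so the inspector never plays it.
The remaining 2×2 game on (day 1, day 3) × (day 1, day 2) has no saddle point. Let the inspector play day 1 with probability p; indifference gives 2p + 10(1−p) = 11p + (1−p), so p = 1/2.
Similarly the inspectee's optimal q on day 1 is 5/9, and the value is 2·(5/9) + (11)·(4/9) = 6.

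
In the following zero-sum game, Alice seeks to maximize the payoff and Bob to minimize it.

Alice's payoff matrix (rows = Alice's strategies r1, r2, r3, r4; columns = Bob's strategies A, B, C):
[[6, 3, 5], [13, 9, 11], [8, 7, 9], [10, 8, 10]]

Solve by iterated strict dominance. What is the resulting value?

Column C is strictly dominated by B for Bob (3<5, 9<11, 7<9, 8<10); eliminate C.
Row r1 is strictly dominated by row r2 (13>6, 9>3); eliminate r1.
Row r3 is strictly dominated by row r2 (13>8, 9>7); eliminate r3.
Row r4 is strictly dominated by row r2 (13>10, 9>8); eliminate r4.
Column A is strictly dominated by B for Bob (9<13); eliminate A.
Only (r2, B) remains, with payoff 9.

9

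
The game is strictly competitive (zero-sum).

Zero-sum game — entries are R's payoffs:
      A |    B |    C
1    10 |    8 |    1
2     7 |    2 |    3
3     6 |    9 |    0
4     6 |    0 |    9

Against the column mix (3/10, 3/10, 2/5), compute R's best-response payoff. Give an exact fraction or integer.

29/5

1: (10)·(3/10) + (8)·(3/10) + (1)·(2/5) = 29/5.
2: (7)·(3/10) + (2)·(3/10) + (3)·(2/5) = 39/10.
3: (6)·(3/10) + (9)·(3/10) + (0)·(2/5) = 9/2.
4: (6)·(3/10) + (0)·(3/10) + (9)·(2/5) = 27/5.
The best pure response is 1 with expected payoff 29/5.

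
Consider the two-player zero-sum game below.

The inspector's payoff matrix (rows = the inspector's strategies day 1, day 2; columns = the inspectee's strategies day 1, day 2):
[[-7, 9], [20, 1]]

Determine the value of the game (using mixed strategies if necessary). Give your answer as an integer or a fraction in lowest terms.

Row minima are -7 and 1, so the inspector's maximin is 1; column maxima are 20 and 9, so the inspectee's minimax is 9. These differ, so the equilibrium is in mixed strategies.
Let the inspector play day 1 with probability p. The inspectee is indifferent when −7p + 20(1−p) = 9p + (1−p), giving p = 19/35.
Let the inspectee play day 1 with probability q. The inspector is indifferent when −7q + 9(1−q) = 20q + (1−q), giving q = 8/35.
The value is -7·(8/35) + (9)·(27/35) = 187/35.

187/35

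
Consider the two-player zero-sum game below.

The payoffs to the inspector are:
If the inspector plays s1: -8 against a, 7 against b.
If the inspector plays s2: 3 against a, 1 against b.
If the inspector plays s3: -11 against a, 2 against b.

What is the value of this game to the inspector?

Row s3 is strictly dominated by row s1, so the inspector never plays it.
The remaining 2×2 game on (s1, s2) × (a, b) has no saddle point. Let the inspector play s1 with probability p; indifference gives −8p + 3(1−p) = 7p + (1−p), so p = 2/17.
Similarly the inspectee's optimal q on a is 6/17, and the value is -8·(6/17) + (7)·(11/17) = 29/17.

29/17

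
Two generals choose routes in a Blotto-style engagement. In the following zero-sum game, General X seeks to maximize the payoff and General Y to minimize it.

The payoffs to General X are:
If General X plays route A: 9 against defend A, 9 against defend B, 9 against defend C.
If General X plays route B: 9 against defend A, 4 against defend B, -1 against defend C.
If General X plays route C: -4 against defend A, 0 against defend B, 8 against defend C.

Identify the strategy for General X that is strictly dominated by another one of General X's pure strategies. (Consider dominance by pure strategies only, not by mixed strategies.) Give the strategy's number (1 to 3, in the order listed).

3

Compare route C with route A: 9 > -4, 9 > 0, 9 > 8.
So route A strictly dominates route C for General X; route C is strictly dominated.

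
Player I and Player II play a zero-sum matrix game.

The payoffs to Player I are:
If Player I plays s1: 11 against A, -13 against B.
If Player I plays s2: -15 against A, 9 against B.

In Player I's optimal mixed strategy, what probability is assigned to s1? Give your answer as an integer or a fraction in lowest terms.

Row minima are -13 and -15, so Player I's maximin is -13; column maxima are 11 and 9, so Player II's minimax is 9. These differ, so the equilibrium is in mixed strategies.
Let Player I play s1 with probability p. Player II is indifferent when 11p − 15(1−p) = −13p + 9(1−p), giving p = 1/2.

1/2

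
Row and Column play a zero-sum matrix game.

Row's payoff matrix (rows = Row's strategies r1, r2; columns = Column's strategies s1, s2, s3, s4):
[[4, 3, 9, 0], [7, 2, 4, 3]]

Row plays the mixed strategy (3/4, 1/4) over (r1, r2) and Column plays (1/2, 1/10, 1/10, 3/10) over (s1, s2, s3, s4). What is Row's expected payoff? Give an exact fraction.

73/20

Against (1/2, 1/10, 1/10, 3/10), each row's expected payoff is r1: 16/5; r2: 5.
Taking the (3/4, 1/4)-weighted average: (3/4)·(16/5) + (1/4)·(5) = 73/20.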